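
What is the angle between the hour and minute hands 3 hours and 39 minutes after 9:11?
First find the time 3 hours and 39 minutes after 9:11.
Total minutes: 9 x 60 + 11 + 3 x 60 + 39 = 770.
770 mod 720 = 50 minutes = 12:50.
Now compute the angle at 12:50:
Hour hand: 0 x 30 + 50 x 0.5 = 25 degrees
Minute hand: 50 x 6 = 300 degrees
Difference: |25 - 300| = 275 degrees
Smaller angle: 360 - 275 = 85 degrees

Final answer: 85 degrees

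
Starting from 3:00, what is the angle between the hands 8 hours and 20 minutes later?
First find the time 8 hours and 20 minutes after 3:00.
Total minutes: 3 x 60 + 0 + 8 x 60 + 20 = 680.
680 mod 720 = 680 minutes = 11:20.
Now compute the angle at 11:20:
Hour hand: 11 x 30 + 20 x 0.5 = 340 degrees
Minute hand: 20 x 6 = 120 degrees
Difference: |340 - 120| = 220 degrees
Smaller angle: 360 - 220 = 140 degrees

Final answer: 140 degrees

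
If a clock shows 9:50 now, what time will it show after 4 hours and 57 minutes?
Starting time: 9:50
Adding 57 minutes to 50 minutes: 50 + 57 = 107 minutes = 1 hour and 47 minutes
Adding 4 hours: 9 + 4 + 1 (carry) = 14 - 12 = 2
Final time: 2:47

Final answer: 2:47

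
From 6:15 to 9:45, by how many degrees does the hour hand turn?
The hour hand moves 0.5 degrees per minute.
Time elapsed: 9:45 - 6:15 = 210 minutes
Angular displacement: 210 x 0.5 = 105 degrees

Final answer: 105 degrees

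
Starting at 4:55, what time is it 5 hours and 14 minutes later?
Starting time: 4:55
Adding 14 minutes to 55 minutes: 55 + 14 = 69 minutes = 1 hour and 9 minutes
Adding 5 hours: 4 + 5 + 1 (carry) = 10
Final time: 10:09

Final answer: 10:09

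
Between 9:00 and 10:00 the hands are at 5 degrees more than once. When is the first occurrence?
At t minutes past 9:00, the hour hand is at 30 x 9 + 0.5t degrees and the minute hand is at 6t degrees.
The smaller angle between them is 5 degrees when |30H - 5.5t| = 5 or |30H - 5.5t| = 355.
With H = 9, solve 30 x 9 - 5.5t = +/- target for each target:
  t = (30 x 9 - 5) / 5.5 = 48.18
  t = (30 x 9 + 5) / 5.5 = 50
  t = (30 x 9 - 355) / 5.5 = -15.45 (outside (0, 60))
  t = (30 x 9 + 355) / 5.5 = 113.64 (outside (0, 60))
Valid solutions in (0, 60): {48.18, 50} minutes.
The first occurrence is t = 48.18 minutes.
The hands form a 5-degree angle at 48.18 minutes past 9:00.

Final answer: 48.18 minutes past 9:00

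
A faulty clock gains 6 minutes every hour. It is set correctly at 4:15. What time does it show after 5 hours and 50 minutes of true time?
For every 60 true minutes, the faulty clock advances 60 + 6 = 66 minutes.
True elapsed: 5 hours and 50 minutes = 350 minutes.
Faulty clock advances: 350 x 66/60 = 385 minutes (drift: 35 minutes ahead).
Shown time: 4:15 + 385 minutes = 10:40.

Final answer: 10:40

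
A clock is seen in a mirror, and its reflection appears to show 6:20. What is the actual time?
Reflection across the vertical (12-6) axis maps a hand at angle A degrees to (360 - A) degrees, which sends a reading of T minutes past 12:00 to (720 - T) minutes past 12:00.
Mirror reads 6:20 = 380 minutes past 12:00.
Actual time: (720 - 380) mod 720 = 340 minutes = 5:40.

Final answer: 5:40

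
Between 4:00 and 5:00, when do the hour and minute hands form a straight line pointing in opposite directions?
For hands to be 180 degrees apart: |30H - 5.5t| = 180
With H = 4: t = (30 x 4 + 180)/5.5 = 54.55 or t = (30 x 4 - 180)/5.5 = -10.91
First valid solution (0 < t < 60): t = 54.55 minutes
The hands are opposite at 54.55 minutes past 4:00.

Final answer: 54.55 minutes past 4:00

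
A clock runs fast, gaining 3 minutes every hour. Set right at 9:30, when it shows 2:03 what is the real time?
For every 60 true minutes, the faulty clock advances 63 minutes, so 1 faulty-clock minute corresponds to 60/63 true minutes.
From 9:30 to 2:03 on the faulty dial is 273 minutes.
True elapsed: 273 x 60/63 = 260 minutes = 4 hours and 20 minutes.
True time: 9:30 + 4 hours and 20 minutes = 1:50.

Final answer: 1:50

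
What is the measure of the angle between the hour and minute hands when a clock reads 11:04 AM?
Hour hand position: 11 x 30 + 4 x 0.5 = 332 degrees
Minute hand position: 4 x 6 = 24 degrees
Difference: |332 - 24| = 308 degrees
Since 308 > 180, the smaller angle is 360 - 308 = 52 degrees

Final answer: 52 degrees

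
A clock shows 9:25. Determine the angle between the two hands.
Hour hand position: 9 x 30 + 25 x 0.5 = 282.5 degrees
Minute hand position: 25 x 6 = 150 degrees
Difference: |282.5 - 150| = 132.5 degrees
The angle between the hands is 132.5 degrees

Final answer: 132.5 degrees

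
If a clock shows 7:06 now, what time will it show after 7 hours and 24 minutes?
Starting time: 7:06
Adding 24 minutes to 6 minutes: 6 + 24 = 30 minutes
Adding 7 hours: 7 + 7 = 14 - 12 = 2
Final time: 2:30

Final answer: 2:30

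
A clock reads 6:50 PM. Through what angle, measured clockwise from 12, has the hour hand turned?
The hour hand moves 30 degrees per hour and 0.5 degrees per minute.
At 6:50: (6) x 30 + 50 x 0.5 = 180 + 25 = 205 degrees

Final answer: 205 degrees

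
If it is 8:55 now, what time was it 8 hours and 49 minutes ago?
Starting time: 8:55 = 535 total minutes past 12:00
Subtracting: 8 hours and 49 minutes = 529 minutes
535 - 529 = 6 minutes
= 6 minutes past 12:00 = 12:06

Final answer: 12:06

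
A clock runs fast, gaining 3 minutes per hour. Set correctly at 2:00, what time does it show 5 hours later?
For every 60 true minutes, the faulty clock advances 60 + 3 = 63 minutes.
True elapsed: 5 hours = 300 minutes.
Faulty clock advances: 300 x 63/60 = 315 minutes (drift: 15 minutes ahead).
Shown time: 2:00 + 315 minutes = 7:15.

Final answer: 7:15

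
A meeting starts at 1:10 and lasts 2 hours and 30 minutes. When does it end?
Starting time: 1:10
Adding 30 minutes to 10 minutes: 10 + 30 = 40 minutes
Adding 2 hours: 1 + 2 = 3
Final time: 3:40

Final answer: 3:40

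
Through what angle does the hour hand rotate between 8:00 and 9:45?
The hour hand moves 0.5 degrees per minute.
Time elapsed: 9:45 - 8:00 = 105 minutes
Angular displacement: 105 x 0.5 = 52.5 degrees

Final answer: 52.5 degrees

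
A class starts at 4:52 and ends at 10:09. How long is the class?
From 4:52 to 10:09:
(10 x 60 + 9) - (4 x 60 + 52) = 609 - 292 = 317 minutes
= 5 hours and 17 minutes

Final answer: 5 hours and 17 minutes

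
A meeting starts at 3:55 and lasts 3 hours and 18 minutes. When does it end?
Starting time: 3:55
Adding 18 minutes to 55 minutes: 55 + 18 = 73 minutes = 1 hour and 13 minutes
Adding 3 hours: 3 + 3 + 1 (carry) = 7
Final time: 7:13

Final answer: 7:13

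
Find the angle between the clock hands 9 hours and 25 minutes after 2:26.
First find the time 9 hours and 25 minutes after 2:26.
Total minutes: 2 x 60 + 26 + 9 x 60 + 25 = 711.
711 mod 720 = 711 minutes = 11:51.
Now compute the angle at 11:51:
Hour hand: 11 x 30 + 51 x 0.5 = 355.5 degrees
Minute hand: 51 x 6 = 306 degrees
Difference: |355.5 - 306| = 49.5 degrees
The angle is 49.5 degrees

Final answer: 49.5 degrees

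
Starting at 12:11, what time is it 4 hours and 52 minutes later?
Starting time: 12:11
Adding 52 minutes to 11 minutes: 11 + 52 = 63 minutes = 1 hour and 3 minutes
Adding 4 hours: 12 + 4 + 1 (carry) = 17 - 12 = 5
Final time: 5:03

Final answer: 5:03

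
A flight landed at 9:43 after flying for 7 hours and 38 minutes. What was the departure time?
Starting time: 9:43 = 583 total minutes past 12:00
Subtracting: 7 hours and 38 minutes = 458 minutes
583 - 458 = 125 minutes
= 2 hours and 5 minutes past 12:00 = 2:05

Final answer: 2:05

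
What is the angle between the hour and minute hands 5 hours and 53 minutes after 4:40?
First find the time 5 hours and 53 minutes after 4:40.
Total minutes: 4 x 60 + 40 + 5 x 60 + 53 = 633.
633 mod 720 = 633 minutes = 10:33.
Now compute the angle at 10:33:
Hour hand: 10 x 30 + 33 x 0.5 = 316.5 degrees
Minute hand: 33 x 6 = 198 degrees
Difference: |316.5 - 198| = 118.5 degrees
The angle is 118.5 degrees

Final answer: 118.5 degrees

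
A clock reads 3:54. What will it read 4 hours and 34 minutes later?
Starting time: 3:54
Adding 34 minutes to 54 minutes: 54 + 34 = 88 minutes = 1 hour and 28 minutes
Adding 4 hours: 3 + 4 + 1 (carry) = 8
Final time: 8:28

Final answer: 8:28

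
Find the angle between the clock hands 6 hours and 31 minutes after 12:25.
First find the time 6 hours and 31 minutes after 12:25.
Total minutes: 12 x 60 + 25 + 6 x 60 + 31 = 1136.
1136 mod 720 = 416 minutes = 6:56.
Now compute the angle at 6:56:
Hour hand: 6 x 30 + 56 x 0.5 = 208 degrees
Minute hand: 56 x 6 = 336 degrees
Difference: |208 - 336| = 128 degrees
The angle is 128 degrees

Final answer: 128 degrees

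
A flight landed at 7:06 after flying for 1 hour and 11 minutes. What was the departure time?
Starting time: 7:06 = 426 total minutes past 12:00
Subtracting: 1 hour and 11 minutes = 71 minutes
426 - 71 = 355 minutes
= 5 hours and 55 minutes past 12:00 = 5:55

Final answer: 5:55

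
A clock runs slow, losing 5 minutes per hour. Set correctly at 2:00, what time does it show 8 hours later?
For every 60 true minutes, the faulty clock advances 60 - 5 = 55 minutes.
True elapsed: 8 hours = 480 minutes.
Faulty clock advances: 480 x 55/60 = 440 minutes (drift: 40 minutes behind).
Shown time: 2:00 + 440 minutes = 9:20.

Final answer: 9:20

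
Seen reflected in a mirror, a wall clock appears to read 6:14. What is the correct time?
Reflection across the vertical (12-6) axis maps a hand at angle A degrees to (360 - A) degrees, which sends a reading of T minutes past 12:00 to (720 - T) minutes past 12:00.
Mirror reads 6:14 = 374 minutes past 12:00.
Actual time: (720 - 374) mod 720 = 346 minutes = 5:46.

Final answer: 5:46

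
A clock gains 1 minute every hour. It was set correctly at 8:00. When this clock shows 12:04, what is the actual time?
For every 60 true minutes, the faulty clock advances 61 minutes, so 1 faulty-clock minute corresponds to 60/61 true minutes.
From 8:00 to 12:04 on the faulty dial is 244 minutes.
True elapsed: 244 x 60/61 = 240 minutes = 4 hours.
True time: 8:00 + 4 hours = 12:00.

Final answer: 12:00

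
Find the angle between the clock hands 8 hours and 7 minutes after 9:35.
First find the time 8 hours and 7 minutes after 9:35.
Total minutes: 9 x 60 + 35 + 8 x 60 + 7 = 1062.
1062 mod 720 = 342 minutes = 5:42.
Now compute the angle at 5:42:
Hour hand: 5 x 30 + 42 x 0.5 = 171 degrees
Minute hand: 42 x 6 = 252 degrees
Difference: |171 - 252| = 81 degrees
The angle is 81 degrees

Final answer: 81 degrees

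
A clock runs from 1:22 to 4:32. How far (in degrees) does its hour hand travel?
The hour hand moves 0.5 degrees per minute.
Time elapsed: 4:32 - 1:22 = 190 minutes
Angular displacement: 190 x 0.5 = 95 degrees

Final answer: 95 degrees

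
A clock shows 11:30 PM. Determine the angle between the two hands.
Hour hand position: 11 x 30 + 30 x 0.5 = 345 degrees
Minute hand position: 30 x 6 = 180 degrees
Difference: |345 - 180| = 165 degrees
The angle between the hands is 165 degrees

Final answer: 165 degrees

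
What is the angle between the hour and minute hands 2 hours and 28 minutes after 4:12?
First find the time 2 hours and 28 minutes after 4:12.
Total minutes: 4 x 60 + 12 + 2 x 60 + 28 = 400.
400 mod 720 = 400 minutes = 6:40.
Now compute the angle at 6:40:
Hour hand: 6 x 30 + 40 x 0.5 = 200 degrees
Minute hand: 40 x 6 = 240 degrees
Difference: |200 - 240| = 40 degrees
The angle is 40 degrees

Final answer: 40 degrees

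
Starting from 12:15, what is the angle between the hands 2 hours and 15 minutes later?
First find the time 2 hours and 15 minutes after 12:15.
Total minutes: 12 x 60 + 15 + 2 x 60 + 15 = 870.
870 mod 720 = 150 minutes = 2:30.
Now compute the angle at 2:30:
Hour hand: 2 x 30 + 30 x 0.5 = 75 degrees
Minute hand: 30 x 6 = 180 degrees
Difference: |75 - 180| = 105 degrees
The angle is 105 degrees

Final answer: 105 degrees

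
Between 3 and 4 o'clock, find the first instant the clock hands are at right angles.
At t minutes past 3:00, the hour hand is at 30 x 3 + 0.5t degrees and the minute hand is at 6t degrees.
The smaller angle between them is 90 degrees when |30H - 5.5t| = 90 or |30H - 5.5t| = 270.
With H = 3, solve 30 x 3 - 5.5t = +/- target for each target:
  t = (30 x 3 - 90) / 5.5 = 0 (outside (0, 60))
  t = (30 x 3 + 90) / 5.5 = 32.73
  t = (30 x 3 - 270) / 5.5 = -32.73 (outside (0, 60))
  t = (30 x 3 + 270) / 5.5 = 65.45 (outside (0, 60))
Valid solutions in (0, 60): {32.73} minutes.
First occurrence: t = 32.73 minutes.
The hands are at right angles at 32.73 minutes past 3:00.

Final answer: 32.73 minutes past 3:00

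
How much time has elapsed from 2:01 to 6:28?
From 2:01 to 6:28:
(6 x 60 + 28) - (2 x 60 + 1) = 388 - 121 = 267 minutes
= 4 hours and 27 minutes

Final answer: 4 hours and 27 minutes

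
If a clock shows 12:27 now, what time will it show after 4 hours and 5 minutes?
Starting time: 12:27
Adding 5 minutes to 27 minutes: 27 + 5 = 32 minutes
Adding 4 hours: 12 + 4 = 16 - 12 = 4
Final time: 4:32

Final answer: 4:32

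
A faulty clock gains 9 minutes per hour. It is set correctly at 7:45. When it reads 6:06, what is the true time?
For every 60 true minutes, the faulty clock advances 69 minutes, so 1 faulty-clock minute corresponds to 60/69 true minutes.
From 7:45 to 6:06 on the faulty dial is 621 minutes.
True elapsed: 621 x 60/69 = 540 minutes = 9 hours.
True time: 7:45 + 9 hours = 4:45.

Final answer: 4:45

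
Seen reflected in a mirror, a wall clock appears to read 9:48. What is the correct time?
Reflection across the vertical (12-6) axis maps a hand at angle A degrees to (360 - A) degrees, which sends a reading of T minutes past 12:00 to (720 - T) minutes past 12:00.
Mirror reads 9:48 = 588 minutes past 12:00.
Actual time: (720 - 588) mod 720 = 132 minutes = 2:12.

Final answer: 2:12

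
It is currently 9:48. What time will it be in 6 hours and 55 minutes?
Starting time: 9:48
Adding 55 minutes to 48 minutes: 48 + 55 = 103 minutes = 1 hour and 43 minutes
Adding 6 hours: 9 + 6 + 1 (carry) = 16 - 12 = 4
Final time: 4:43

Final answer: 4:43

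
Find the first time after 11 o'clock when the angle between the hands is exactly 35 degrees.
At t minutes past 11:00, the hour hand is at 30 x 11 + 0.5t degrees and the minute hand is at 6t degrees.
The smaller angle between them is 35 degrees when |30H - 5.5t| = 35 or |30H - 5.5t| = 325.
With H = 11, solve 30 x 11 - 5.5t = +/- target for each target:
  t = (30 x 11 - 35) / 5.5 = 53.64
  t = (30 x 11 + 35) / 5.5 = 66.36 (outside (0, 60))
  t = (30 x 11 - 325) / 5.5 = 0.91
  t = (30 x 11 + 325) / 5.5 = 119.09 (outside (0, 60))
Valid solutions in (0, 60): {0.91, 53.64} minutes.
The first occurrence is t = 0.91 minutes.
The hands form a 35-degree angle at 0.91 minutes past 11:00.

Final answer: 0.91 minutes past 11:00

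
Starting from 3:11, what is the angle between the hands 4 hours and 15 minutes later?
First find the time 4 hours and 15 minutes after 3:11.
Total minutes: 3 x 60 + 11 + 4 x 60 + 15 = 446.
446 mod 720 = 446 minutes = 7:26.
Now compute the angle at 7:26:
Hour hand: 7 x 30 + 26 x 0.5 = 223 degrees
Minute hand: 26 x 6 = 156 degrees
Difference: |223 - 156| = 67 degrees
The angle is 67 degrees

Final answer: 67 degrees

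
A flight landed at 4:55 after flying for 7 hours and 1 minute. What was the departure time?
Starting time: 4:55 = 295 total minutes past 12:00
Subtracting: 7 hours and 1 minute = 421 minutes
295 - 421 = -126 (negative, add 12 hours = 720) = 594 minutes
= 9 hours and 54 minutes past 12:00 = 9:54

Final answer: 9:54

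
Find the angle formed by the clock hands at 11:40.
Hour hand position: 11 x 30 + 40 x 0.5 = 350 degrees
Minute hand position: 40 x 6 = 240 degrees
Difference: |350 - 240| = 110 degrees
The angle between the hands is 110 degrees

Final answer: 110 degrees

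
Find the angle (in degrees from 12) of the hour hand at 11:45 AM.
The hour hand moves 30 degrees per hour and 0.5 degrees per minute.
At 11:45: (11) x 30 + 45 x 0.5 = 330 + 22.5 = 352.5 degrees

Final answer: 352.5 degrees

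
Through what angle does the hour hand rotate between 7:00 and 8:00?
The hour hand moves 0.5 degrees per minute.
Time elapsed: 8:00 - 7:00 = 60 minutes
Angular displacement: 60 x 0.5 = 30 degrees

Final answer: 30 degrees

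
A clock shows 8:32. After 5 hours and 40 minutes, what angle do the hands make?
First find the time 5 hours and 40 minutes after 8:32.
Total minutes: 8 x 60 + 32 + 5 x 60 + 40 = 852.
852 mod 720 = 132 minutes = 2:12.
Now compute the angle at 2:12:
Hour hand: 2 x 30 + 12 x 0.5 = 66 degrees
Minute hand: 12 x 6 = 72 degrees
Difference: |66 - 72| = 6 degrees
The angle is 6 degrees

Final answer: 6 degrees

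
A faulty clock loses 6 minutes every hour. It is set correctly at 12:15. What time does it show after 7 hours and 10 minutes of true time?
For every 60 true minutes, the faulty clock advances 60 - 6 = 54 minutes.
True elapsed: 7 hours and 10 minutes = 430 minutes.
Faulty clock advances: 430 x 54/60 = 387 minutes (drift: 43 minutes behind).
Shown time: 12:15 + 387 minutes = 6:42.

Final answer: 6:42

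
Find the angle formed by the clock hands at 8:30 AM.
Hour hand position: 8 x 30 + 30 x 0.5 = 255 degrees
Minute hand position: 30 x 6 = 180 degrees
Difference: |255 - 180| = 75 degrees
The angle between the hands is 75 degrees

Final answer: 75 degrees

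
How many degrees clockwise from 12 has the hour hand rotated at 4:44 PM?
The hour hand moves 30 degrees per hour and 0.5 degrees per minute.
At 4:44: (4) x 30 + 44 x 0.5 = 120 + 22 = 142 degrees

Final answer: 142 degrees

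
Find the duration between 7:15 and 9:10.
From 7:15 to 9:10:
(9 x 60 + 10) - (7 x 60 + 15) = 550 - 435 = 115 minutes
= 1 hour and 55 minutes

Final answer: 1 hour and 55 minutes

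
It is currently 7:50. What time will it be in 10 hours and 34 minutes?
Starting time: 7:50
Adding 34 minutes to 50 minutes: 50 + 34 = 84 minutes = 1 hour and 24 minutes
Adding 10 hours: 7 + 10 + 1 (carry) = 18 - 12 = 6
Final time: 6:24

Final answer: 6:24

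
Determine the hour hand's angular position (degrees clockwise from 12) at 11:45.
The hour hand moves 30 degrees per hour and 0.5 degrees per minute.
At 11:45: (11) x 30 + 45 x 0.5 = 330 + 22.5 = 352.5 degrees

Final answer: 352.5 degrees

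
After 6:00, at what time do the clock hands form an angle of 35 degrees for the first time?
At t minutes past 6:00, the hour hand is at 30 x 6 + 0.5t degrees and the minute hand is at 6t degrees.
The smaller angle between them is 35 degrees when |30H - 5.5t| = 35 or |30H - 5.5t| = 325.
With H = 6, solve 30 x 6 - 5.5t = +/- target for each target:
  t = (30 x 6 - 35) / 5.5 = 26.36
  t = (30 x 6 + 35) / 5.5 = 39.09
  t = (30 x 6 - 325) / 5.5 = -26.36 (outside (0, 60))
  t = (30 x 6 + 325) / 5.5 = 91.82 (outside (0, 60))
Valid solutions in (0, 60): {26.36, 39.09} minutes.
The first occurrence is t = 26.36 minutes.
The hands form a 35-degree angle at 26.36 minutes past 6:00.

Final answer: 26.36 minutes past 6:00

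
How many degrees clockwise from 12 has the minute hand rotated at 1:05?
The minute hand moves 6 degrees per minute.
At 1:05: 5 x 6 = 30 degrees

Final answer: 30 degrees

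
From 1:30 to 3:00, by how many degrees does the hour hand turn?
The hour hand moves 0.5 degrees per minute.
Time elapsed: 3:00 - 1:30 = 90 minutes
Angular displacement: 90 x 0.5 = 45 degrees

Final answer: 45 degrees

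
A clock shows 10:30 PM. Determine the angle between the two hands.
Hour hand position: 10 x 30 + 30 x 0.5 = 315 degrees
Minute hand position: 30 x 6 = 180 degrees
Difference: |315 - 180| = 135 degrees
The angle between the hands is 135 degrees

Final answer: 135 degrees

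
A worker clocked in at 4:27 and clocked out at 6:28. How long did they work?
From 4:27 to 6:28:
(6 x 60 + 28) - (4 x 60 + 27) = 388 - 267 = 121 minutes
= 2 hours and 1 minute

Final answer: 2 hours and 1 minute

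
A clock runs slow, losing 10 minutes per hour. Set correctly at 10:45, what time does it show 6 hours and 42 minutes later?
For every 60 true minutes, the faulty clock advances 60 - 10 = 50 minutes.
True elapsed: 6 hours and 42 minutes = 402 minutes.
Faulty clock advances: 402 x 50/60 = 335 minutes (drift: 67 minutes behind).
Shown time: 10:45 + 335 minutes = 4:20.

Final answer: 4:20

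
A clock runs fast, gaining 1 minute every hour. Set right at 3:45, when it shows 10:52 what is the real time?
For every 60 true minutes, the faulty clock advances 61 minutes, so 1 faulty-clock minute corresponds to 60/61 true minutes.
From 3:45 to 10:52 on the faulty dial is 427 minutes.
True elapsed: 427 x 60/61 = 420 minutes = 7 hours.
True time: 3:45 + 7 hours = 10:45.

Final answer: 10:45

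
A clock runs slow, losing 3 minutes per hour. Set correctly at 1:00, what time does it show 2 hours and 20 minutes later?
For every 60 true minutes, the faulty clock advances 60 - 3 = 57 minutes.
True elapsed: 2 hours and 20 minutes = 140 minutes.
Faulty clock advances: 140 x 57/60 = 133 minutes (drift: 7 minutes behind).
Shown time: 1:00 + 133 minutes = 3:13.

Final answer: 3:13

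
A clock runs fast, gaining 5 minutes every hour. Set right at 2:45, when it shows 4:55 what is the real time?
For every 60 true minutes, the faulty clock advances 65 minutes, so 1 faulty-clock minute corresponds to 60/65 true minutes.
From 2:45 to 4:55 on the faulty dial is 130 minutes.
True elapsed: 130 x 60/65 = 120 minutes = 2 hours.
True time: 2:45 + 2 hours = 4:45.

Final answer: 4:45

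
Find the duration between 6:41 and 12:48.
From 6:41 to 12:48:
(12 x 60 + 48) - (6 x 60 + 41) = 768 - 401 = 367 minutes
= 6 hours and 7 minutes

Final answer: 6 hours and 7 minutes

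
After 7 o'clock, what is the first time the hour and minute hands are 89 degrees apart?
At t minutes past 7:00, the hour hand is at 30 x 7 + 0.5t degrees and the minute hand is at 6t degrees.
The smaller angle between them is 89 degrees when |30H - 5.5t| = 89 or |30H - 5.5t| = 271.
With H = 7, solve 30 x 7 - 5.5t = +/- target for each target:
  t = (30 x 7 - 89) / 5.5 = 22
  t = (30 x 7 + 89) / 5.5 = 54.36
  t = (30 x 7 - 271) / 5.5 = -11.09 (outside (0, 60))
  t = (30 x 7 + 271) / 5.5 = 87.45 (outside (0, 60))
Valid solutions in (0, 60): {22, 54.36} minutes.
The first occurrence is t = 22 minutes.
The hands form a 89-degree angle at 22 minutes past 7:00.

Final answer: 22 minutes past 7:00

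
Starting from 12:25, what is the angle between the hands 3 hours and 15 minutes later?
First find the time 3 hours and 15 minutes after 12:25.
Total minutes: 12 x 60 + 25 + 3 x 60 + 15 = 940.
940 mod 720 = 220 minutes = 3:40.
Now compute the angle at 3:40:
Hour hand: 3 x 30 + 40 x 0.5 = 110 degrees
Minute hand: 40 x 6 = 240 degrees
Difference: |110 - 240| = 130 degrees
The angle is 130 degrees

Final answer: 130 degrees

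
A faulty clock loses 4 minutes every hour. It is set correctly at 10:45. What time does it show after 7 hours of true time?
For every 60 true minutes, the faulty clock advances 60 - 4 = 56 minutes.
True elapsed: 7 hours = 420 minutes.
Faulty clock advances: 420 x 56/60 = 392 minutes (drift: 28 minutes behind).
Shown time: 10:45 + 392 minutes = 5:17.

Final answer: 5:17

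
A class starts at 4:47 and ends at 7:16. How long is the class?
From 4:47 to 7:16:
(7 x 60 + 16) - (4 x 60 + 47) = 436 - 287 = 149 minutes
= 2 hours and 29 minutes

Final answer: 2 hours and 29 minutes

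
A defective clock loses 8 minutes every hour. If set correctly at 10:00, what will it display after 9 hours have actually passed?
For every 60 true minutes, the faulty clock advances 60 - 8 = 52 minutes.
True elapsed: 9 hours = 540 minutes.
Faulty clock advances: 540 x 52/60 = 468 minutes (drift: 72 minutes behind).
Shown time: 10:00 + 468 minutes = 5:48.

Final answer: 5:48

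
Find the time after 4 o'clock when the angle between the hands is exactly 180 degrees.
For hands to be 180 degrees apart: |30H - 5.5t| = 180
With H = 4: t = (30 x 4 + 180)/5.5 = 54.55 or t = (30 x 4 - 180)/5.5 = -10.91
First valid solution (0 < t < 60): t = 54.55 minutes
The hands are opposite at 54.55 minutes past 4:00.

Final answer: 54.55 minutes past 4:00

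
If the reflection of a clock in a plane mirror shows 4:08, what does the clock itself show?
Reflection across the vertical (12-6) axis maps a hand at angle A degrees to (360 - A) degrees, which sends a reading of T minutes past 12:00 to (720 - T) minutes past 12:00.
Mirror reads 4:08 = 248 minutes past 12:00.
Actual time: (720 - 248) mod 720 = 472 minutes = 7:52.

Final answer: 7:52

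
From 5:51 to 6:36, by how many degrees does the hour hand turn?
The hour hand moves 0.5 degrees per minute.
Time elapsed: 6:36 - 5:51 = 45 minutes
Angular displacement: 45 x 0.5 = 22.5 degrees

Final answer: 22.5 degrees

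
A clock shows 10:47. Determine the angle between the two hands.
Hour hand position: 10 x 30 + 47 x 0.5 = 323.5 degrees
Minute hand position: 47 x 6 = 282 degrees
Difference: |323.5 - 282| = 41.5 degrees
The angle between the hands is 41.5 degrees

Final answer: 41.5 degrees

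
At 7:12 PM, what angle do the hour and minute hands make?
Hour hand position: 7 x 30 + 12 x 0.5 = 216 degrees
Minute hand position: 12 x 6 = 72 degrees
Difference: |216 - 72| = 144 degrees
The angle between the hands is 144 degrees

Final answer: 144 degrees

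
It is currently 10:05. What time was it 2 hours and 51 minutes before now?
Starting time: 10:05 = 605 total minutes past 12:00
Subtracting: 2 hours and 51 minutes = 171 minutes
605 - 171 = 434 minutes
= 7 hours and 14 minutes past 12:00 = 7:14

Final answer: 7:14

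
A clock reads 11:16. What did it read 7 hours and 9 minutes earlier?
Starting time: 11:16 = 676 total minutes past 12:00
Subtracting: 7 hours and 9 minutes = 429 minutes
676 - 429 = 247 minutes
= 4 hours and 7 minutes past 12:00 = 4:07

Final answer: 4:07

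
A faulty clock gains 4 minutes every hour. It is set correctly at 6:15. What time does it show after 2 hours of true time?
For every 60 true minutes, the faulty clock advances 60 + 4 = 64 minutes.
True elapsed: 2 hours = 120 minutes.
Faulty clock advances: 120 x 64/60 = 128 minutes (drift: 8 minutes ahead).
Shown time: 6:15 + 128 minutes = 8:23.

Final answer: 8:23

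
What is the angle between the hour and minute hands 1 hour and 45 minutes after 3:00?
First find the time 1 hour and 45 minutes after 3:00.
Total minutes: 3 x 60 + 0 + 1 x 60 + 45 = 285.
285 mod 720 = 285 minutes = 4:45.
Now compute the angle at 4:45:
Hour hand: 4 x 30 + 45 x 0.5 = 142.5 degrees
Minute hand: 45 x 6 = 270 degrees
Difference: |142.5 - 270| = 127.5 degrees
The angle is 127.5 degrees

Final answer: 127.5 degrees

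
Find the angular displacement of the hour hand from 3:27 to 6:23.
The hour hand moves 0.5 degrees per minute.
Time elapsed: 6:23 - 3:27 = 176 minutes
Angular displacement: 176 x 0.5 = 88 degrees

Final answer: 88 degrees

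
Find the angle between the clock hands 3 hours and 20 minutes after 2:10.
First find the time 3 hours and 20 minutes after 2:10.
Total minutes: 2 x 60 + 10 + 3 x 60 + 20 = 330.
330 mod 720 = 330 minutes = 5:30.
Now compute the angle at 5:30:
Hour hand: 5 x 30 + 30 x 0.5 = 165 degrees
Minute hand: 30 x 6 = 180 degrees
Difference: |165 - 180| = 15 degrees
The angle is 15 degrees

Final answer: 15 degrees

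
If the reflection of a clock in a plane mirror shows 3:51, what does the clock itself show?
Reflection across the vertical (12-6) axis maps a hand at angle A degrees to (360 - A) degrees, which sends a reading of T minutes past 12:00 to (720 - T) minutes past 12:00.
Mirror reads 3:51 = 231 minutes past 12:00.
Actual time: (720 - 231) mod 720 = 489 minutes = 8:09.

Final answer: 8:09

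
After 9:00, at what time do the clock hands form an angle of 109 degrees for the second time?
At t minutes past 9:00, the hour hand is at 30 x 9 + 0.5t degrees and the minute hand is at 6t degrees.
The smaller angle between them is 109 degrees when |30H - 5.5t| = 109 or |30H - 5.5t| = 251.
With H = 9, solve 30 x 9 - 5.5t = +/- target for each target:
  t = (30 x 9 - 109) / 5.5 = 29.27
  t = (30 x 9 + 109) / 5.5 = 68.91 (outside (0, 60))
  t = (30 x 9 - 251) / 5.5 = 3.45
  t = (30 x 9 + 251) / 5.5 = 94.73 (outside (0, 60))
Valid solutions in (0, 60): {3.45, 29.27} minutes.
The second occurrence is t = 29.27 minutes.
The hands form a 109-degree angle at 29.27 minutes past 9:00.

Final answer: 29.27 minutes past 9:00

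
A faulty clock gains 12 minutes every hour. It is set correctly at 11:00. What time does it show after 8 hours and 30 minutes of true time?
For every 60 true minutes, the faulty clock advances 60 + 12 = 72 minutes.
True elapsed: 8 hours and 30 minutes = 510 minutes.
Faulty clock advances: 510 x 72/60 = 612 minutes (drift: 102 minutes ahead).
Shown time: 11:00 + 612 minutes = 9:12.

Final answer: 9:12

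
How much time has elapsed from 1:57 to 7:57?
From 1:57 to 7:57:
(7 x 60 + 57) - (1 x 60 + 57) = 477 - 117 = 360 minutes
= 6 hours

Final answer: 6 hours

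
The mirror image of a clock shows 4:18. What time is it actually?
Reflection across the vertical (12-6) axis maps a hand at angle A degrees to (360 - A) degrees, which sends a reading of T minutes past 12:00 to (720 - T) minutes past 12:00.
Mirror reads 4:18 = 258 minutes past 12:00.
Actual time: (720 - 258) mod 720 = 462 minutes = 7:42.

Final answer: 7:42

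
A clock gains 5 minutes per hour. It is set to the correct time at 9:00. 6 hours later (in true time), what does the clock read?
For every 60 true minutes, the faulty clock advances 60 + 5 = 65 minutes.
True elapsed: 6 hours = 360 minutes.
Faulty clock advances: 360 x 65/60 = 390 minutes (drift: 30 minutes ahead).
Shown time: 9:00 + 390 minutes = 3:30.

Final answer: 3:30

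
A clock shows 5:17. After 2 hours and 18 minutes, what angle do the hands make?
First find the time 2 hours and 18 minutes after 5:17.
Total minutes: 5 x 60 + 17 + 2 x 60 + 18 = 455.
455 mod 720 = 455 minutes = 7:35.
Now compute the angle at 7:35:
Hour hand: 7 x 30 + 35 x 0.5 = 227.5 degrees
Minute hand: 35 x 6 = 210 degrees
Difference: |227.5 - 210| = 17.5 degrees
The angle is 17.5 degrees

Final answer: 17.5 degrees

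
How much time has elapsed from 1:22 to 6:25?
From 1:22 to 6:25:
(6 x 60 + 25) - (1 x 60 + 22) = 385 - 82 = 303 minutes
= 5 hours and 3 minutes

Final answer: 5 hours and 3 minutes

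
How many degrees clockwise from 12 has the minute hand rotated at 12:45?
The minute hand moves 6 degrees per minute.
At 12:45: 45 x 6 = 270 degrees

Final answer: 270 degrees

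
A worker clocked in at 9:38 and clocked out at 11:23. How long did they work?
From 9:38 to 11:23:
(11 x 60 + 23) - (9 x 60 + 38) = 683 - 578 = 105 minutes
= 1 hour and 45 minutes

Final answer: 1 hour and 45 minutes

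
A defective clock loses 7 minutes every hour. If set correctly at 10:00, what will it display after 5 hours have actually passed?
For every 60 true minutes, the faulty clock advances 60 - 7 = 53 minutes.
True elapsed: 5 hours = 300 minutes.
Faulty clock advances: 300 x 53/60 = 265 minutes (drift: 35 minutes behind).
Shown time: 10:00 + 265 minutes = 2:25.

Final answer: 2:25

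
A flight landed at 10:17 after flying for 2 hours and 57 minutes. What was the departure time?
Starting time: 10:17 = 617 total minutes past 12:00
Subtracting: 2 hours and 57 minutes = 177 minutes
617 - 177 = 440 minutes
= 7 hours and 20 minutes past 12:00 = 7:20

Final answer: 7:20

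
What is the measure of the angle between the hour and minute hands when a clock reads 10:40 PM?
Hour hand position: 10 x 30 + 40 x 0.5 = 320 degrees
Minute hand position: 40 x 6 = 240 degrees
Difference: |320 - 240| = 80 degrees
The angle between the hands is 80 degrees

Final answer: 80 degrees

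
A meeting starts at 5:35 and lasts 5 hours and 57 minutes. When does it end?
Starting time: 5:35
Adding 57 minutes to 35 minutes: 35 + 57 = 92 minutes = 1 hour and 32 minutes
Adding 5 hours: 5 + 5 + 1 (carry) = 11
Final time: 11:32

Final answer: 11:32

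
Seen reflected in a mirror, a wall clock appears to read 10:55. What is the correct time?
Reflection across the vertical (12-6) axis maps a hand at angle A degrees to (360 - A) degrees, which sends a reading of T minutes past 12:00 to (720 - T) minutes past 12:00.
Mirror reads 10:55 = 655 minutes past 12:00.
Actual time: (720 - 655) mod 720 = 65 minutes = 1:05.

Final answer: 1:05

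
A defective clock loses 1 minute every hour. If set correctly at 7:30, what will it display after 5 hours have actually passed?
For every 60 true minutes, the faulty clock advances 60 - 1 = 59 minutes.
True elapsed: 5 hours = 300 minutes.
Faulty clock advances: 300 x 59/60 = 295 minutes (drift: 5 minutes behind).
Shown time: 7:30 + 295 minutes = 12:25.

Final answer: 12:25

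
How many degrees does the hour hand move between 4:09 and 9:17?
The hour hand moves 0.5 degrees per minute.
Time elapsed: 9:17 - 4:09 = 308 minutes
Angular displacement: 308 x 0.5 = 154 degrees

Final answer: 154 degrees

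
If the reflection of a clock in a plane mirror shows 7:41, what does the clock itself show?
Reflection across the vertical (12-6) axis maps a hand at angle A degrees to (360 - A) degrees, which sends a reading of T minutes past 12:00 to (720 - T) minutes past 12:00.
Mirror reads 7:41 = 461 minutes past 12:00.
Actual time: (720 - 461) mod 720 = 259 minutes = 4:19.

Final answer: 4:19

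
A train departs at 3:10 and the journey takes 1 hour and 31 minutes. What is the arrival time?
Starting time: 3:10
Adding 31 minutes to 10 minutes: 10 + 31 = 41 minutes
Adding 1 hour: 3 + 1 = 4
Final time: 4:41

Final answer: 4:41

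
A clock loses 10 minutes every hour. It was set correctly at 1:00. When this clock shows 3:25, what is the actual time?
For every 60 true minutes, the faulty clock advances 50 minutes, so 1 faulty-clock minute corresponds to 60/50 true minutes.
From 1:00 to 3:25 on the faulty dial is 145 minutes.
True elapsed: 145 x 60/50 = 174 minutes = 2 hours and 54 minutes.
True time: 1:00 + 2 hours and 54 minutes = 3:54.

Final answer: 3:54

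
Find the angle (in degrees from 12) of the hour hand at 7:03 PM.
The hour hand moves 30 degrees per hour and 0.5 degrees per minute.
At 7:03: (7) x 30 + 3 x 0.5 = 210 + 1.5 = 211.5 degrees

Final answer: 211.5 degrees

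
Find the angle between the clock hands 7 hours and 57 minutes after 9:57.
First find the time 7 hours and 57 minutes after 9:57.
Total minutes: 9 x 60 + 57 + 7 x 60 + 57 = 1074.
1074 mod 720 = 354 minutes = 5:54.
Now compute the angle at 5:54:
Hour hand: 5 x 30 + 54 x 0.5 = 177 degrees
Minute hand: 54 x 6 = 324 degrees
Difference: |177 - 324| = 147 degrees
The angle is 147 degrees

Final answer: 147 degrees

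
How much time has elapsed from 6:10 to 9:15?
From 6:10 to 9:15:
(9 x 60 + 15) - (6 x 60 + 10) = 555 - 370 = 185 minutes
= 3 hours and 5 minutes

Final answer: 3 hours and 5 minutes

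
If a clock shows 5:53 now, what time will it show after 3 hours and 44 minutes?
Starting time: 5:53
Adding 44 minutes to 53 minutes: 53 + 44 = 97 minutes = 1 hour and 37 minutes
Adding 3 hours: 5 + 3 + 1 (carry) = 9
Final time: 9:37

Final answer: 9:37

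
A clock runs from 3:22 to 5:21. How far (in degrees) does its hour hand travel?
The hour hand moves 0.5 degrees per minute.
Time elapsed: 5:21 - 3:22 = 119 minutes
Angular displacement: 119 x 0.5 = 59.5 degrees

Final answer: 59.5 degrees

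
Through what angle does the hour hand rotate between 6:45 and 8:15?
The hour hand moves 0.5 degrees per minute.
Time elapsed: 8:15 - 6:45 = 90 minutes
Angular displacement: 90 x 0.5 = 45 degrees

Final answer: 45 degrees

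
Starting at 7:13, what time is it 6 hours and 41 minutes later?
Starting time: 7:13
Adding 41 minutes to 13 minutes: 13 + 41 = 54 minutes
Adding 6 hours: 7 + 6 = 13 - 12 = 1
Final time: 1:54

Final answer: 1:54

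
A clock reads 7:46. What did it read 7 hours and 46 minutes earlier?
Starting time: 7:46 = 466 total minutes past 12:00
Subtracting: 7 hours and 46 minutes = 466 minutes
466 - 466 = 0 minutes
= 0 minutes past 12:00 = 12:00

Final answer: 12:00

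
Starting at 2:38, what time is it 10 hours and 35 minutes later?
Starting time: 2:38
Adding 35 minutes to 38 minutes: 38 + 35 = 73 minutes = 1 hour and 13 minutes
Adding 10 hours: 2 + 10 + 1 (carry) = 13 - 12 = 1
Final time: 1:13

Final answer: 1:13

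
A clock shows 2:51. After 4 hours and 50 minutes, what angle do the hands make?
First find the time 4 hours and 50 minutes after 2:51.
Total minutes: 2 x 60 + 51 + 4 x 60 + 50 = 461.
461 mod 720 = 461 minutes = 7:41.
Now compute the angle at 7:41:
Hour hand: 7 x 30 + 41 x 0.5 = 230.5 degrees
Minute hand: 41 x 6 = 246 degrees
Difference: |230.5 - 246| = 15.5 degrees
The angle is 15.5 degrees

Final answer: 15.5 degrees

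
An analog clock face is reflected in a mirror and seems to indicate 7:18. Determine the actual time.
Reflection across the vertical (12-6) axis maps a hand at angle A degrees to (360 - A) degrees, which sends a reading of T minutes past 12:00 to (720 - T) minutes past 12:00.
Mirror reads 7:18 = 438 minutes past 12:00.
Actual time: (720 - 438) mod 720 = 282 minutes = 4:42.

Final answer: 4:42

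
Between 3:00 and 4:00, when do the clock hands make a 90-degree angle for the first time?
At t minutes past 3:00, the hour hand is at 30 x 3 + 0.5t degrees and the minute hand is at 6t degrees.
The smaller angle between them is 90 degrees when |30H - 5.5t| = 90 or |30H - 5.5t| = 270.
With H = 3, solve 30 x 3 - 5.5t = +/- target for each target:
  t = (30 x 3 - 90) / 5.5 = 0 (outside (0, 60))
  t = (30 x 3 + 90) / 5.5 = 32.73
  t = (30 x 3 - 270) / 5.5 = -32.73 (outside (0, 60))
  t = (30 x 3 + 270) / 5.5 = 65.45 (outside (0, 60))
Valid solutions in (0, 60): {32.73} minutes.
The first occurrence is t = 32.73 minutes.
The hands form a 90-degree angle at 32.73 minutes past 3:00.

Final answer: 32.73 minutes past 3:00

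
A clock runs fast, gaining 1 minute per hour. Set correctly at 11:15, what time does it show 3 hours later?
For every 60 true minutes, the faulty clock advances 60 + 1 = 61 minutes.
True elapsed: 3 hours = 180 minutes.
Faulty clock advances: 180 x 61/60 = 183 minutes (drift: 3 minutes ahead).
Shown time: 11:15 + 183 minutes = 2:18.

Final answer: 2:18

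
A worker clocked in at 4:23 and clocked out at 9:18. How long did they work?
From 4:23 to 9:18:
(9 x 60 + 18) - (4 x 60 + 23) = 558 - 263 = 295 minutes
= 4 hours and 55 minutes

Final answer: 4 hours and 55 minutes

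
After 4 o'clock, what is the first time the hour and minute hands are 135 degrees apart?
At t minutes past 4:00, the hour hand is at 30 x 4 + 0.5t degrees and the minute hand is at 6t degrees.
The smaller angle between them is 135 degrees when |30H - 5.5t| = 135 or |30H - 5.5t| = 225.
With H = 4, solve 30 x 4 - 5.5t = +/- target for each target:
  t = (30 x 4 - 135) / 5.5 = -2.73 (outside (0, 60))
  t = (30 x 4 + 135) / 5.5 = 46.36
  t = (30 x 4 - 225) / 5.5 = -19.09 (outside (0, 60))
  t = (30 x 4 + 225) / 5.5 = 62.73 (outside (0, 60))
Valid solutions in (0, 60): {46.36} minutes.
The first occurrence is t = 46.36 minutes.
The hands form a 135-degree angle at 46.36 minutes past 4:00.

Final answer: 46.36 minutes past 4:00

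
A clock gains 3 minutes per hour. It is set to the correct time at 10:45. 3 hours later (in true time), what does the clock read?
For every 60 true minutes, the faulty clock advances 60 + 3 = 63 minutes.
True elapsed: 3 hours = 180 minutes.
Faulty clock advances: 180 x 63/60 = 189 minutes (drift: 9 minutes ahead).
Shown time: 10:45 + 189 minutes = 1:54.

Final answer: 1:54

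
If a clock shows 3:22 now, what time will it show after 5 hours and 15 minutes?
Starting time: 3:22
Adding 15 minutes to 22 minutes: 22 + 15 = 37 minutes
Adding 5 hours: 3 + 5 = 8
Final time: 8:37

Final answer: 8:37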